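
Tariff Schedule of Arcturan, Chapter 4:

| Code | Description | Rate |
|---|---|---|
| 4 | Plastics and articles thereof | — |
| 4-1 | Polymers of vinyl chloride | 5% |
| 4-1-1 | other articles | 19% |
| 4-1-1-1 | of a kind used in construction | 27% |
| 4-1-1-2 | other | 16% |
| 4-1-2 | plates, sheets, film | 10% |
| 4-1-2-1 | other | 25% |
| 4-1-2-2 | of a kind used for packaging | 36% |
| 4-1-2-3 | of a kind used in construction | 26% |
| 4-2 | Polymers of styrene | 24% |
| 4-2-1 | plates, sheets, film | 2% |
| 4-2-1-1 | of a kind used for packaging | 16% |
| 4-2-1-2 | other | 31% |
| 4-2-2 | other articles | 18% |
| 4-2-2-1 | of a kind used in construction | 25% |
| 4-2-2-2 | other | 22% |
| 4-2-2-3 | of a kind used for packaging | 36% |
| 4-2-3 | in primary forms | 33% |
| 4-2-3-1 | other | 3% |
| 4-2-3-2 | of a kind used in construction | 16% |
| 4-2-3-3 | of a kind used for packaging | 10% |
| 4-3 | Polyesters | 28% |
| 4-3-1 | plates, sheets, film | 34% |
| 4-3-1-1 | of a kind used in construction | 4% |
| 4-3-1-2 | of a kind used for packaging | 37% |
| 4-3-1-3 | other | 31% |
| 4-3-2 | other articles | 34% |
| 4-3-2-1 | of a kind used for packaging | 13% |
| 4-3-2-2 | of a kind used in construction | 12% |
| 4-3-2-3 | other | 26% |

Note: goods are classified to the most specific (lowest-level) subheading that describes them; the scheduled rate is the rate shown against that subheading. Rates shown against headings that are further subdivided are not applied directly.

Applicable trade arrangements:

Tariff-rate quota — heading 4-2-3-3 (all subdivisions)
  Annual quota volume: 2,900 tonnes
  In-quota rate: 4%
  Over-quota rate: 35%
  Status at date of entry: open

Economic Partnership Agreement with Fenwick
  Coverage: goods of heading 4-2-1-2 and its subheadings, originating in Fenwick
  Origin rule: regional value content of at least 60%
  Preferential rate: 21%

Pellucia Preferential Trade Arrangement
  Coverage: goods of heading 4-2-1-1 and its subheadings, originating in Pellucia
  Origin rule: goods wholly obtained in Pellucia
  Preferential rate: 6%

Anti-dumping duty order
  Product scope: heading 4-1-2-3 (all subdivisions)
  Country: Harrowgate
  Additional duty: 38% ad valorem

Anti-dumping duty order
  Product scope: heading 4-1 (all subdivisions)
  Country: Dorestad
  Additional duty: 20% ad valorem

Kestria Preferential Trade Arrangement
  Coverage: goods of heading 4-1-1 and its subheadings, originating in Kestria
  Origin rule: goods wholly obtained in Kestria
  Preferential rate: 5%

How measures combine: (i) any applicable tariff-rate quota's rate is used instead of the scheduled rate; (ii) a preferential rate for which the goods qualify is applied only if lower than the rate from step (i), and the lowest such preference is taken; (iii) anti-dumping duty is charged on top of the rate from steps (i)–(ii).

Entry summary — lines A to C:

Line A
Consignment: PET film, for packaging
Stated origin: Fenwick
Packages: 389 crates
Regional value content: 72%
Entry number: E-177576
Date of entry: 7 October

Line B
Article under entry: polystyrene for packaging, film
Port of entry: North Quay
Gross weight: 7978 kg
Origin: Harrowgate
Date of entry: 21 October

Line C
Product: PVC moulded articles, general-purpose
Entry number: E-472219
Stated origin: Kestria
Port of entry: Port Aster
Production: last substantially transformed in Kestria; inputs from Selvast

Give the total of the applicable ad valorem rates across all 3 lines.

69%

Line A: PET → 4-3; film → 4-3-1; for packaging → 4-3-1-2. Scheduled 37%. Fenwick agreement on 4-2-1-2: 4-3-1-2 not covered. → 37%.
Line B: polystyrene → 4-2; film → 4-2-1; for packaging → 4-2-1-1. Scheduled 16%. No special measure applies. → 16%.
Line C: PVC → 4-1; moulded articles → 4-1-1; general-purpose → 4-1-1-2. Scheduled 16%. Kestria agreement on 4-1-1: not wholly obtained. → 16%.
Sum: 37% + 16% + 16% = 69%.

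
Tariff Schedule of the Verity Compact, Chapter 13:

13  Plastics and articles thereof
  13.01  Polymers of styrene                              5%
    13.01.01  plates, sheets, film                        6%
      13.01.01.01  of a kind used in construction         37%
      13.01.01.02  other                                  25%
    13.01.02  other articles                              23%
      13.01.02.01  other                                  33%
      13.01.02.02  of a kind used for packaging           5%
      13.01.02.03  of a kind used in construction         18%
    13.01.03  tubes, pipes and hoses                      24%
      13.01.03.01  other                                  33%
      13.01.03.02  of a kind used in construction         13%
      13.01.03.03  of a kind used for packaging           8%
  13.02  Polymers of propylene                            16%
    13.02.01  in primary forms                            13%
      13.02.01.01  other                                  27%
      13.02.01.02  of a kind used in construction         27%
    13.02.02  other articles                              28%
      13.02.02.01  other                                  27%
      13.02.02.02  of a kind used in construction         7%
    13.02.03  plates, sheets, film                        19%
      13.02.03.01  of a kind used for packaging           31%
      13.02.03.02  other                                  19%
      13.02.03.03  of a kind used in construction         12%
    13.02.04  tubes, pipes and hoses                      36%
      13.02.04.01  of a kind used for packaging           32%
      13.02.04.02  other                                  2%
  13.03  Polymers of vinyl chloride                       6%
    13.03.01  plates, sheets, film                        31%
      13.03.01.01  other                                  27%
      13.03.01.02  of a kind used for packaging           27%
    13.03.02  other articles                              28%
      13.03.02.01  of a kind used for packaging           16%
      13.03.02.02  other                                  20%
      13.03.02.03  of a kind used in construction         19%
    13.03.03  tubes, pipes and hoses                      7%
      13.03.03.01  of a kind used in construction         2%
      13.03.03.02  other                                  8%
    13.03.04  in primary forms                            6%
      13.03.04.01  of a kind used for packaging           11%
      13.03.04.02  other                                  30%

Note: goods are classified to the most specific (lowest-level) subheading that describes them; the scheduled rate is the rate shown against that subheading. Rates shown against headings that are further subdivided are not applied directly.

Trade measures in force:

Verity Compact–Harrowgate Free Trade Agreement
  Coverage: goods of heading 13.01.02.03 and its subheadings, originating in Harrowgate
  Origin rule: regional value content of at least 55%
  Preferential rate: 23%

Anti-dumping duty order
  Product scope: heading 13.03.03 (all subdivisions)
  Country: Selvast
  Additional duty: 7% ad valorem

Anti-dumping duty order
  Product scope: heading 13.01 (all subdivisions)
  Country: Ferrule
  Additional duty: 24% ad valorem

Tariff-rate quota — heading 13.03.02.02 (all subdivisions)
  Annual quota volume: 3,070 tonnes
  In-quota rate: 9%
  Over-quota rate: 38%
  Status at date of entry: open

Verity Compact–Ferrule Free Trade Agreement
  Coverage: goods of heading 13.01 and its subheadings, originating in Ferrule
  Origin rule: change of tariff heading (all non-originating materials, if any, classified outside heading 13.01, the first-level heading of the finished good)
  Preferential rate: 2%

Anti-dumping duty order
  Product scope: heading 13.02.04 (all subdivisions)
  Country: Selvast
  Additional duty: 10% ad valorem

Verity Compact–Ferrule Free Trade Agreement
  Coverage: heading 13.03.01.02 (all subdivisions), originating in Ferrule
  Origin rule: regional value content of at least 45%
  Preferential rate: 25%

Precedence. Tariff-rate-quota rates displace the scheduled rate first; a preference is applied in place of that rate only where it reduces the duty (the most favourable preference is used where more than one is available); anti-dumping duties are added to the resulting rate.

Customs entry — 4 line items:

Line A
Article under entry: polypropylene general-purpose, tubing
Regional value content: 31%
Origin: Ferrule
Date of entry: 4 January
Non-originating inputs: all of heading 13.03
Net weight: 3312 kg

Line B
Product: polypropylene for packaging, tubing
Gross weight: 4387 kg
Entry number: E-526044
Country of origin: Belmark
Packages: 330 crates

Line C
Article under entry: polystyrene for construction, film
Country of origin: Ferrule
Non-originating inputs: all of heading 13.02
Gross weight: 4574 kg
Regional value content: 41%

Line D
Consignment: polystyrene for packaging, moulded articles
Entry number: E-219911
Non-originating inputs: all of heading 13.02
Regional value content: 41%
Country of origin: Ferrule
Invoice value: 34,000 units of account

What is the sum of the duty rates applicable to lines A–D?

86%

Line A: polypropylene → 13.02; tubing → 13.02.04; general-purpose → 13.02.04.02. Scheduled 2%. Ferrule agreement on 13.01: 13.02.04.02 not covered; Ferrule agreement on 13.03.01.02: 13.02.04.02 not covered. → 2%.
Line B: polypropylene → 13.02; tubing → 13.02.04; for packaging → 13.02.04.01. Scheduled 32%. No special measure applies. → 32%.
Line C: polystyrene → 13.01; film → 13.01.01; for construction → 13.01.01.01. Scheduled 37%. Ferrule agreement on 13.01: CTH met → 2% available; Ferrule agreement on 13.03.01.02: 13.01.01.01 not covered; preferential 2%; anti-dumping (Ferrule, 13.01): +24%; total 2% + 24% = 26%. → 26%.
Line D: polystyrene → 13.01; moulded articles → 13.01.02; for packaging → 13.01.02.02. Scheduled 5%. Ferrule agreement on 13.01: CTH met → 2% available; Ferrule agreement on 13.03.01.02: 13.01.02.02 not covered; preferential 2%; anti-dumping (Ferrule, 13.01): +24%; total 2% + 24% = 26%. → 26%.
Sum: 2% + 32% + 26% + 26% = 86%.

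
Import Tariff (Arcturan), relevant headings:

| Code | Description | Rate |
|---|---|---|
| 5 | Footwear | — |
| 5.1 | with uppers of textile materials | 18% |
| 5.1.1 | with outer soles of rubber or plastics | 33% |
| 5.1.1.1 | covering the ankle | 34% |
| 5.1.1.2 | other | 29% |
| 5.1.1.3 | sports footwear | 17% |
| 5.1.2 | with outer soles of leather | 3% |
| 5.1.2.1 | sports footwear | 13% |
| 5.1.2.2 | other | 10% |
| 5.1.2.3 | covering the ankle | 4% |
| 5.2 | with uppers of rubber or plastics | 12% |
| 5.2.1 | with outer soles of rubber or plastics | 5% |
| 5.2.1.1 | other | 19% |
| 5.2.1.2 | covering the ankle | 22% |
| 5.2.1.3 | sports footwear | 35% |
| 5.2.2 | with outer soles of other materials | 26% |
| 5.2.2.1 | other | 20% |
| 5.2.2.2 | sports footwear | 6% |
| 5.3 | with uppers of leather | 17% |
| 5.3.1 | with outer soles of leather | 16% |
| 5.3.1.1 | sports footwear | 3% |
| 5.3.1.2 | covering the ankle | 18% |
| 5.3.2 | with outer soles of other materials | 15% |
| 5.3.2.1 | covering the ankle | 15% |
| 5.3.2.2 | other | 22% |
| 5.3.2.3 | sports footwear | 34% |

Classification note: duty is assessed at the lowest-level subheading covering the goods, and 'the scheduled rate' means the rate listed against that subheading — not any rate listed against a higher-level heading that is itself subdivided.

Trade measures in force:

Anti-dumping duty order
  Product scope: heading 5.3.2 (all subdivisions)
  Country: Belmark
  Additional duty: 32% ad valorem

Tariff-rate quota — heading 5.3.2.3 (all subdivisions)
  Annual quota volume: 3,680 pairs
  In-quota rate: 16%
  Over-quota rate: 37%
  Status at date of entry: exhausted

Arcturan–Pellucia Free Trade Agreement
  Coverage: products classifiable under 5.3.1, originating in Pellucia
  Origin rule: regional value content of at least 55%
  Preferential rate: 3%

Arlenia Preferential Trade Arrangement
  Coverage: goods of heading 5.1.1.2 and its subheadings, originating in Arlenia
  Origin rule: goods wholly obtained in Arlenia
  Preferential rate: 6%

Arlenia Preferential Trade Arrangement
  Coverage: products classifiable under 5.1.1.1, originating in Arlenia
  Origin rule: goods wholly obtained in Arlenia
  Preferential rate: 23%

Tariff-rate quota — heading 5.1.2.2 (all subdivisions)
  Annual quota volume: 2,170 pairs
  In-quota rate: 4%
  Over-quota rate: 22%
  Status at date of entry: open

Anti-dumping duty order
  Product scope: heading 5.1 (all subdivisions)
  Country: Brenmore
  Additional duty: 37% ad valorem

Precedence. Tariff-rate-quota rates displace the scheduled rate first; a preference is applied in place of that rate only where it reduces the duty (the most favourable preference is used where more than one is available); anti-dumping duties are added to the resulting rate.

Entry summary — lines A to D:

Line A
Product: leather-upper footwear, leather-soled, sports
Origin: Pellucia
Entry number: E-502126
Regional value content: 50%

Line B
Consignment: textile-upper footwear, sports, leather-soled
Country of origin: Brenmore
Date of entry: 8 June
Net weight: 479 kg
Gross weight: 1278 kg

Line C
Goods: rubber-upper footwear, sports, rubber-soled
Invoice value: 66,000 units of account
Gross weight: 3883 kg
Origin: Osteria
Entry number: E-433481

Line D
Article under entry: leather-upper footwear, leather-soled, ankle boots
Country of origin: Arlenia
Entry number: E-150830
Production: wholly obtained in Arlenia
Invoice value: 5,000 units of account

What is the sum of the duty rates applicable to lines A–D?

Line A: leather-upper → 5.3; leather-soled → 5.3.1; sports → 5.3.1.1. Scheduled 3%. Pellucia agreement on 5.3.1: RVC < 55%. → 3%.
Line B: textile-upper → 5.1; leather-soled → 5.1.2; sports → 5.1.2.1. Scheduled 13%. anti-dumping (Brenmore, 5.1): +37%; total 13% + 37% = 50%. → 50%.
Line C: rubber-upper → 5.2; rubber-soled → 5.2.1; sports → 5.2.1.3. Scheduled 35%. No special measure applies. → 35%.
Line D: leather-upper → 5.3; leather-soled → 5.3.1; ankle boots → 5.3.1.2. Scheduled 18%. Arlenia agreement on 5.1.1.2: 5.3.1.2 not covered; Arlenia agreement on 5.1.1.1: 5.3.1.2 not covered. → 18%.
Sum: 3% + 50% + 35% + 18% = 106%.

106%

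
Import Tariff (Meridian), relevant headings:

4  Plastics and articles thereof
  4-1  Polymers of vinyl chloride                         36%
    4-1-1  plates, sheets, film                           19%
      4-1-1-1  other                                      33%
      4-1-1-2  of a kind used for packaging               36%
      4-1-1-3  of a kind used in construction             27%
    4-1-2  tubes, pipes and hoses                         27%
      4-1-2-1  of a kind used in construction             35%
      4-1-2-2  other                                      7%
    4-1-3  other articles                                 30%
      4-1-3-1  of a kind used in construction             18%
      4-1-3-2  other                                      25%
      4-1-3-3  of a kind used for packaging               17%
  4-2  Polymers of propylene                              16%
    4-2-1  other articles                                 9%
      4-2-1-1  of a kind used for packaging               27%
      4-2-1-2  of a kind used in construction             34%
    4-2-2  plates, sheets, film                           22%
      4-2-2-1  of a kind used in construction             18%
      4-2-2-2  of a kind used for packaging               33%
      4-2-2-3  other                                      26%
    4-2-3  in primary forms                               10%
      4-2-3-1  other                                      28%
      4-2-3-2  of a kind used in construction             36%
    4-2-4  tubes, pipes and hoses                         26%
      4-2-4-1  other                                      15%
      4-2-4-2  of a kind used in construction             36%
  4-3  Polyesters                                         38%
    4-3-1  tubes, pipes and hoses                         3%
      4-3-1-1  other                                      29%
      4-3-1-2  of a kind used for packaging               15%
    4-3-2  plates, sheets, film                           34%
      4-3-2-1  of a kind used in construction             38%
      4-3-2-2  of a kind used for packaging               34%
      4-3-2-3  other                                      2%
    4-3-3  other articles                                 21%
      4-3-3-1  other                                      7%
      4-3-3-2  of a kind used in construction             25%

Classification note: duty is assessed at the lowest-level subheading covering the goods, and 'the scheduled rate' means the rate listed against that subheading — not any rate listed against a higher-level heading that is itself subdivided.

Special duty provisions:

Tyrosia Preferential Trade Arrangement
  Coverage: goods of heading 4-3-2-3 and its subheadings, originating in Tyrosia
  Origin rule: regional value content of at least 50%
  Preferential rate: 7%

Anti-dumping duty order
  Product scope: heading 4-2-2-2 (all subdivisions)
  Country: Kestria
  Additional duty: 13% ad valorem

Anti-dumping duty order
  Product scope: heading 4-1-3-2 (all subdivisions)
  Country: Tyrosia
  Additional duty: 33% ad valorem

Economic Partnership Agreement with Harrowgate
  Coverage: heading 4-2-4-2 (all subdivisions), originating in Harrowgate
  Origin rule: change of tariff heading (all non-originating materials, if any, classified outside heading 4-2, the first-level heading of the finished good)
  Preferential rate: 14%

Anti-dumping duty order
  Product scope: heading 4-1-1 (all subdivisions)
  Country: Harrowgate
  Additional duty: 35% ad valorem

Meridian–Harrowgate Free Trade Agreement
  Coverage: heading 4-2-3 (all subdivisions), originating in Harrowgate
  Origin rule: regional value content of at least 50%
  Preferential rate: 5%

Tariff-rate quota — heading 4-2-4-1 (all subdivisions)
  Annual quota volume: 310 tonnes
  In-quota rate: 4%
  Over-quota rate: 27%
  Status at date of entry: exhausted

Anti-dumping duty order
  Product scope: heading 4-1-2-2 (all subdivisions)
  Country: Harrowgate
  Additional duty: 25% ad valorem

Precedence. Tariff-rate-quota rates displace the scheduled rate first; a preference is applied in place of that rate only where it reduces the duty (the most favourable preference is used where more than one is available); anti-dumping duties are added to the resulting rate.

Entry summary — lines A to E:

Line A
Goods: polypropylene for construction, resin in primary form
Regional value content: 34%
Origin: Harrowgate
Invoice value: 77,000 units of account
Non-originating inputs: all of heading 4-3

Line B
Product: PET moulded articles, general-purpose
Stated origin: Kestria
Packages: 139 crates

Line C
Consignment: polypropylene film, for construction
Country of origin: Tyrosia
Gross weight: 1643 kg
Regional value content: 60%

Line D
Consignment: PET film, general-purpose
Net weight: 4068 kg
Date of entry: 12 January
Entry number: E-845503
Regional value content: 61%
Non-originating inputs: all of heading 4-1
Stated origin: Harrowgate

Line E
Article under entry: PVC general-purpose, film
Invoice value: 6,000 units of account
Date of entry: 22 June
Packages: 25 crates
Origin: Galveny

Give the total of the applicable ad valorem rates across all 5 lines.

96%

Line A: polypropylene → 4-2; resin in primary form → 4-2-3; for construction → 4-2-3-2. Scheduled 36%. Harrowgate agreement on 4-2-4-2: 4-2-3-2 not covered; Harrowgate agreement on 4-2-3: RVC < 50%. → 36%.
Line B: PET → 4-3; moulded articles → 4-3-3; general-purpose → 4-3-3-1. Scheduled 7%. No special measure applies. → 7%.
Line C: polypropylene → 4-2; film → 4-2-2; for construction → 4-2-2-1. Scheduled 18%. Tyrosia agreement on 4-3-2-3: 4-2-2-1 not covered. → 18%.
Line D: PET → 4-3; film → 4-3-2; general-purpose → 4-3-2-3. Scheduled 2%. Harrowgate agreement on 4-2-4-2: 4-3-2-3 not covered; Harrowgate agreement on 4-2-3: 4-3-2-3 not covered. → 2%.
Line E: PVC → 4-1; film → 4-1-1; general-purpose → 4-1-1-1. Scheduled 33%. No special measure applies. → 33%.
Sum: 36% + 7% + 18% + 2% + 33% = 96%.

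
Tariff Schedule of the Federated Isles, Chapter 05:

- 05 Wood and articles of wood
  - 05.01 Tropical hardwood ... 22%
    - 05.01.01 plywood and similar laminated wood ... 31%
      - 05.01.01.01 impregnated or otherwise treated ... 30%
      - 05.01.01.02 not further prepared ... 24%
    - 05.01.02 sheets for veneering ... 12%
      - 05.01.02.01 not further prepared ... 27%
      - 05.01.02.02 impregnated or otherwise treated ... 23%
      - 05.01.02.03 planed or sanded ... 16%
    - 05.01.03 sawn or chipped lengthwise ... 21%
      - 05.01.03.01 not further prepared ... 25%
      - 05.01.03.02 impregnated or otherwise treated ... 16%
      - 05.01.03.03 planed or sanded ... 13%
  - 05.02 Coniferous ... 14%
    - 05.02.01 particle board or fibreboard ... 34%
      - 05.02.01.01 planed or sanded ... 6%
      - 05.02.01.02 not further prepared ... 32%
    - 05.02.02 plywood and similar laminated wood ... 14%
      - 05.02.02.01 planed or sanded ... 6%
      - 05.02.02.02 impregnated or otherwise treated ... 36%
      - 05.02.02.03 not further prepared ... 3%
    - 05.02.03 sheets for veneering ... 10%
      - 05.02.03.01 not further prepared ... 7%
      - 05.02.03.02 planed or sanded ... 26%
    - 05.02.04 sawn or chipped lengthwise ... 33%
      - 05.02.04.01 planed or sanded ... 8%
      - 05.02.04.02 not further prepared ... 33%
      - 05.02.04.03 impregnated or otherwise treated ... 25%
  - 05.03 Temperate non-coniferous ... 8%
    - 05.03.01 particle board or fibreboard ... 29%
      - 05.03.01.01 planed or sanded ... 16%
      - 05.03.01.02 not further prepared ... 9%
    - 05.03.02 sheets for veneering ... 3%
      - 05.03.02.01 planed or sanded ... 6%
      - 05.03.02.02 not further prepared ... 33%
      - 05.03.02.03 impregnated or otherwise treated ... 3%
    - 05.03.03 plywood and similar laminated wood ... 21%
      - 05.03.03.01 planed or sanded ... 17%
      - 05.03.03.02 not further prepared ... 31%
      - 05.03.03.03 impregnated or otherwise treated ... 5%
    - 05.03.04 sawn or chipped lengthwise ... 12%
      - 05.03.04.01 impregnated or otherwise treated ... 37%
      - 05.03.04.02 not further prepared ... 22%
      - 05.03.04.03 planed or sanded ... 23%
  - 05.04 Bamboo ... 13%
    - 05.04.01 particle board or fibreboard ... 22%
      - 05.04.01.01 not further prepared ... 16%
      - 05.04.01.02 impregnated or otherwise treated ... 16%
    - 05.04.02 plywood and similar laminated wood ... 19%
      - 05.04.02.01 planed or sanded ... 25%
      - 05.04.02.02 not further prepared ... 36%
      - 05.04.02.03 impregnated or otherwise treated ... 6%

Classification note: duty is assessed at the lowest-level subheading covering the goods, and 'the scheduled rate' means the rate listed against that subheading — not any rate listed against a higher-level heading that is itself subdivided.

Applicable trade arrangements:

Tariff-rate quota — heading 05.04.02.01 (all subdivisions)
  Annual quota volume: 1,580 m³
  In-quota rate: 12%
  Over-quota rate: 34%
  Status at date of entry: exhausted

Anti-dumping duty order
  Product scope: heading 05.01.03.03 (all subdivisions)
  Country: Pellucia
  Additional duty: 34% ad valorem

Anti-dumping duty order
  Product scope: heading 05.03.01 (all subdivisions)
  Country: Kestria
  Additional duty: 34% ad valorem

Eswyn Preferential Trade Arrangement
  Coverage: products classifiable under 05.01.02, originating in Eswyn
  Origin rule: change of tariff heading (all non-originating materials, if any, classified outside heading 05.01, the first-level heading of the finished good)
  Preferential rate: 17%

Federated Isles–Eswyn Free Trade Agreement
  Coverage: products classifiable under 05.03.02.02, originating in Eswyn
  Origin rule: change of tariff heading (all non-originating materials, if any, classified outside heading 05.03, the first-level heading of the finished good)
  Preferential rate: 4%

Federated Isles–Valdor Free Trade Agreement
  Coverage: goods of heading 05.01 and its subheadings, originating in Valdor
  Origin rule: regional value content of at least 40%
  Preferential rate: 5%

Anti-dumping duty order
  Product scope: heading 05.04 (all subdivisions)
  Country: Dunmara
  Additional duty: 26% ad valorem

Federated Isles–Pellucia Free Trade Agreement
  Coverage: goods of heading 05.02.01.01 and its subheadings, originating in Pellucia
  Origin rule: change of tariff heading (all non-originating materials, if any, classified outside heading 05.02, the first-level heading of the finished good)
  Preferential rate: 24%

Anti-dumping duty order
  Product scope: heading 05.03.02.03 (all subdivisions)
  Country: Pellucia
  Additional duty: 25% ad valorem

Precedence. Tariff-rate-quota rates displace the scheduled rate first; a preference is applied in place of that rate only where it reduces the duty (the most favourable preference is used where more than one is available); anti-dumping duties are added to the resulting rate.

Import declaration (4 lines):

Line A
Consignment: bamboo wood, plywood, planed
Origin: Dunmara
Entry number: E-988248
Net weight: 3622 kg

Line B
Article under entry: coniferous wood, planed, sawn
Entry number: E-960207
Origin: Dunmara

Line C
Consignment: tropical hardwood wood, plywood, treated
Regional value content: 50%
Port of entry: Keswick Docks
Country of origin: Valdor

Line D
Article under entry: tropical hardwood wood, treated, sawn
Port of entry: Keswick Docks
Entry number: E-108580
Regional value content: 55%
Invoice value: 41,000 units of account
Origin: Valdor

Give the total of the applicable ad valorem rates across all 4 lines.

78%

Line A: bamboo → 05.04; plywood → 05.04.02; planed → 05.04.02.01. Scheduled 25%. quota on 05.04.02.01 exhausted → over-quota 34%; anti-dumping (Dunmara, 05.04): +26%; total 34% + 26% = 60%. → 60%.
Line B: coniferous → 05.02; sawn → 05.02.04; planed → 05.02.04.01. Scheduled 8%. No special measure applies. → 8%.
Line C: tropical hardwood → 05.01; plywood → 05.01.01; treated → 05.01.01.01. Scheduled 30%. Valdor agreement on 05.01: RVC ≥ 40% → 5% available; preferential 5%. → 5%.
Line D: tropical hardwood → 05.01; sawn → 05.01.03; treated → 05.01.03.02. Scheduled 16%. Valdor agreement on 05.01: RVC ≥ 40% → 5% available; preferential 5%. → 5%.
Sum: 60% + 8% + 5% + 5% = 78%.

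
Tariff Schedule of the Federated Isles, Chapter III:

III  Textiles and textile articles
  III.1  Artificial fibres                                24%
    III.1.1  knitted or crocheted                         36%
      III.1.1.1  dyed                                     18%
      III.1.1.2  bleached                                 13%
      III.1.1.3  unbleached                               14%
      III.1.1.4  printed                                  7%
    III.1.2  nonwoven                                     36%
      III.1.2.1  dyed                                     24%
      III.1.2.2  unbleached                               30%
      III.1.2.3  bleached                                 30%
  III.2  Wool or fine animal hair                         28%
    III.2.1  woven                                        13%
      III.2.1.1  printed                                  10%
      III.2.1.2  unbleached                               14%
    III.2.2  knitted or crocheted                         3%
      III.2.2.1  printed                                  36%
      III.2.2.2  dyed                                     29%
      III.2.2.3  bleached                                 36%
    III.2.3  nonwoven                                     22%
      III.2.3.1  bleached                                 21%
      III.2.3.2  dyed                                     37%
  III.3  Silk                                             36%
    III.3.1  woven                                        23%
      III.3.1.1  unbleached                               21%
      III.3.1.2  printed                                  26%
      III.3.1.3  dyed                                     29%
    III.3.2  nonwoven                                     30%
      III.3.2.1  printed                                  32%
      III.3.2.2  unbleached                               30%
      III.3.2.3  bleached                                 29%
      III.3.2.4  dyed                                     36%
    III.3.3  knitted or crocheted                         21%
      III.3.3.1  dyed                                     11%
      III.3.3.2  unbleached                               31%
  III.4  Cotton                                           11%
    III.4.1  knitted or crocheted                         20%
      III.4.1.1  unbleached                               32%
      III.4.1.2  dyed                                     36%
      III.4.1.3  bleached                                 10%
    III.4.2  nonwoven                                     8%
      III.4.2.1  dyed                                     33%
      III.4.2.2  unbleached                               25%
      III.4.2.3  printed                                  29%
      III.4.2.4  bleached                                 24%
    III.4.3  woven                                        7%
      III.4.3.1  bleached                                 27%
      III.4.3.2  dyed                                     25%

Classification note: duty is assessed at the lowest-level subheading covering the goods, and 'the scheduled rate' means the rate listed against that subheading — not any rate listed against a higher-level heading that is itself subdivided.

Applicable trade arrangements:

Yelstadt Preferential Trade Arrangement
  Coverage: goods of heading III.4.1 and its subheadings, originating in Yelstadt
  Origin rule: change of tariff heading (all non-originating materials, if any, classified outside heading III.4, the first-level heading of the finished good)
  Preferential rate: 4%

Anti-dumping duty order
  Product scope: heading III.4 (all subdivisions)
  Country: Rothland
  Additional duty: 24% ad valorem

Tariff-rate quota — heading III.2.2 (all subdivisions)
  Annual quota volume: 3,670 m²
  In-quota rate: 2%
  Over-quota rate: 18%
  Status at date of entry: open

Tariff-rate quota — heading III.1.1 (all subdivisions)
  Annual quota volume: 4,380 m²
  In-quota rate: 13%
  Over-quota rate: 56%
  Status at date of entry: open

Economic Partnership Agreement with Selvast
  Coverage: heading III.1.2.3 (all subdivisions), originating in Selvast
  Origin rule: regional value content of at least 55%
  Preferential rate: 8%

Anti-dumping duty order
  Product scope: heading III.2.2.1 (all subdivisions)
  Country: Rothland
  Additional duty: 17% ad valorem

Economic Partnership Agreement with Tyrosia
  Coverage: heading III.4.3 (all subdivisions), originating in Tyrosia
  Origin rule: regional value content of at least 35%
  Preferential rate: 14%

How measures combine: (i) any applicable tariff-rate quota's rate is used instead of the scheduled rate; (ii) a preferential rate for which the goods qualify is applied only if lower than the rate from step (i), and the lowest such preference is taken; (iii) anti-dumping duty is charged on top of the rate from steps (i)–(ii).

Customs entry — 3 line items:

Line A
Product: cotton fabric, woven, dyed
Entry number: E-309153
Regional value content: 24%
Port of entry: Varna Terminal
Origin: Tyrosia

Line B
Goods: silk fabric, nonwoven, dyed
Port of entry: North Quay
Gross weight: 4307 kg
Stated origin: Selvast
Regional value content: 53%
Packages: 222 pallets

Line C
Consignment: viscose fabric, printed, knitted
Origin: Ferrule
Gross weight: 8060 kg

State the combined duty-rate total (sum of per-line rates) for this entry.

74%

Line A: cotton → III.4; woven → III.4.3; dyed → III.4.3.2. Scheduled 25%. Tyrosia agreement on III.4.3: RVC < 35%. → 25%.
Line B: silk → III.3; nonwoven → III.3.2; dyed → III.3.2.4. Scheduled 36%. Selvast agreement on III.1.2.3: III.3.2.4 not covered. → 36%.
Line C: viscose → III.1; knitted → III.1.1; printed → III.1.1.4. Scheduled 7%. quota on III.1.1 open → in-quota 13%. → 13%.
Sum: 25% + 36% + 13% = 74%.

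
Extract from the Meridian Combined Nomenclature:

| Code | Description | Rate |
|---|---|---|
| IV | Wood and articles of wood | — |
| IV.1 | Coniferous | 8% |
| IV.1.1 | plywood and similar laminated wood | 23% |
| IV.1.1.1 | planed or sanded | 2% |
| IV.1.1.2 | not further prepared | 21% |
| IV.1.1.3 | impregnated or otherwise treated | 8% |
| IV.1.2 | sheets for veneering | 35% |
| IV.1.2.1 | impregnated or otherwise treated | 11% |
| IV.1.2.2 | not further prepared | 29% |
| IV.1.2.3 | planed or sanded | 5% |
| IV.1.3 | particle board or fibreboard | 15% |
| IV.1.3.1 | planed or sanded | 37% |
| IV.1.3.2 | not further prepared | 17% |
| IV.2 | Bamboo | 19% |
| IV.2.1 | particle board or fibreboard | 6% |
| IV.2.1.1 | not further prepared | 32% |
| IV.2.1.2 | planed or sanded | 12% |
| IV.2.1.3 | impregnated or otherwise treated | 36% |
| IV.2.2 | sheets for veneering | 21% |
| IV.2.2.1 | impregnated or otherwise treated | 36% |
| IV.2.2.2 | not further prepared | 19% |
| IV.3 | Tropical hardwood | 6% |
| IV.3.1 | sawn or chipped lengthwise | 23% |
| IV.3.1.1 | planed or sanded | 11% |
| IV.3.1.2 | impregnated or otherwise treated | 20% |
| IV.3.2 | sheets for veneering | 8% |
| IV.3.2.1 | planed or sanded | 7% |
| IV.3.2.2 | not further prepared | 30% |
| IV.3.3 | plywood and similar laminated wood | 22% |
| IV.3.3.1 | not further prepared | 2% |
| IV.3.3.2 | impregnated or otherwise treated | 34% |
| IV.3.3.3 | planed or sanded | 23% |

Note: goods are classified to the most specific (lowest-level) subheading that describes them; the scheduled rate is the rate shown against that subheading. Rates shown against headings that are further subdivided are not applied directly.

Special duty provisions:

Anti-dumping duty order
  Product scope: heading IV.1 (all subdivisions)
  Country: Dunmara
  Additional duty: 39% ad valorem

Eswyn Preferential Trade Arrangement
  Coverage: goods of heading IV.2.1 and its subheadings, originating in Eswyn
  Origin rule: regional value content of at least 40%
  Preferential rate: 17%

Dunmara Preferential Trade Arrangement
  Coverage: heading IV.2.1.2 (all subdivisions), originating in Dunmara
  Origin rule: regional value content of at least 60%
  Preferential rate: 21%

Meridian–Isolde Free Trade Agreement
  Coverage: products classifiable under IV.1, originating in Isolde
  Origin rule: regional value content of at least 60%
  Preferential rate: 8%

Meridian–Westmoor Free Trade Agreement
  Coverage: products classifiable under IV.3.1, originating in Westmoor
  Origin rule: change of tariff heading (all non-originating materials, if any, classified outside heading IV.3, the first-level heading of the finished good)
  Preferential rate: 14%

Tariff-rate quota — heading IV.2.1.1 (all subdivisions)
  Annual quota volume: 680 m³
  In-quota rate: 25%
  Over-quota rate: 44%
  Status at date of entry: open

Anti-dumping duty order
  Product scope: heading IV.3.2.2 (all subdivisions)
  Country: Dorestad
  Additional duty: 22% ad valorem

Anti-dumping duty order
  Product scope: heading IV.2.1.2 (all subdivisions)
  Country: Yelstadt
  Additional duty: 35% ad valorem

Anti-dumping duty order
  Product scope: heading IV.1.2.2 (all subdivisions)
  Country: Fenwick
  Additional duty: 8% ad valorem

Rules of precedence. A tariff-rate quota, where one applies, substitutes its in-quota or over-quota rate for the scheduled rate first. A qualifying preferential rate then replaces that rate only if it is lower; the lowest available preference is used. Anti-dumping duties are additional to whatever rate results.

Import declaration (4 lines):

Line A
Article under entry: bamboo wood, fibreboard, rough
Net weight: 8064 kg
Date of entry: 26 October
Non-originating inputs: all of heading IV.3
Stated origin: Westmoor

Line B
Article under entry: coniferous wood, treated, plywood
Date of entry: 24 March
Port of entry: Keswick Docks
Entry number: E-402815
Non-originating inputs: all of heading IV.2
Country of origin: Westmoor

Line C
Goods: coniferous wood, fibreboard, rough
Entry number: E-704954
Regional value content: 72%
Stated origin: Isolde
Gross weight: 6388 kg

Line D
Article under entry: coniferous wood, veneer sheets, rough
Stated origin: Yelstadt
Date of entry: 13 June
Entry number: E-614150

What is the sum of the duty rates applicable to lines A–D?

Line A: bamboo → IV.2; fibreboard → IV.2.1; rough → IV.2.1.1. Scheduled 32%. quota on IV.2.1.1 open → in-quota 25%; Westmoor agreement on IV.3.1: IV.2.1.1 not covered. → 25%.
Line B: coniferous → IV.1; plywood → IV.1.1; treated → IV.1.1.3. Scheduled 8%. Westmoor agreement on IV.3.1: IV.1.1.3 not covered. → 8%.
Line C: coniferous → IV.1; fibreboard → IV.1.3; rough → IV.1.3.2. Scheduled 17%. Isolde agreement on IV.1: RVC ≥ 60% → 8% available; preferential 8%. → 8%.
Line D: coniferous → IV.1; veneer sheets → IV.1.2; rough → IV.1.2.2. Scheduled 29%. No special measure applies. → 29%.
Sum: 25% + 8% + 8% + 29% = 70%.

70%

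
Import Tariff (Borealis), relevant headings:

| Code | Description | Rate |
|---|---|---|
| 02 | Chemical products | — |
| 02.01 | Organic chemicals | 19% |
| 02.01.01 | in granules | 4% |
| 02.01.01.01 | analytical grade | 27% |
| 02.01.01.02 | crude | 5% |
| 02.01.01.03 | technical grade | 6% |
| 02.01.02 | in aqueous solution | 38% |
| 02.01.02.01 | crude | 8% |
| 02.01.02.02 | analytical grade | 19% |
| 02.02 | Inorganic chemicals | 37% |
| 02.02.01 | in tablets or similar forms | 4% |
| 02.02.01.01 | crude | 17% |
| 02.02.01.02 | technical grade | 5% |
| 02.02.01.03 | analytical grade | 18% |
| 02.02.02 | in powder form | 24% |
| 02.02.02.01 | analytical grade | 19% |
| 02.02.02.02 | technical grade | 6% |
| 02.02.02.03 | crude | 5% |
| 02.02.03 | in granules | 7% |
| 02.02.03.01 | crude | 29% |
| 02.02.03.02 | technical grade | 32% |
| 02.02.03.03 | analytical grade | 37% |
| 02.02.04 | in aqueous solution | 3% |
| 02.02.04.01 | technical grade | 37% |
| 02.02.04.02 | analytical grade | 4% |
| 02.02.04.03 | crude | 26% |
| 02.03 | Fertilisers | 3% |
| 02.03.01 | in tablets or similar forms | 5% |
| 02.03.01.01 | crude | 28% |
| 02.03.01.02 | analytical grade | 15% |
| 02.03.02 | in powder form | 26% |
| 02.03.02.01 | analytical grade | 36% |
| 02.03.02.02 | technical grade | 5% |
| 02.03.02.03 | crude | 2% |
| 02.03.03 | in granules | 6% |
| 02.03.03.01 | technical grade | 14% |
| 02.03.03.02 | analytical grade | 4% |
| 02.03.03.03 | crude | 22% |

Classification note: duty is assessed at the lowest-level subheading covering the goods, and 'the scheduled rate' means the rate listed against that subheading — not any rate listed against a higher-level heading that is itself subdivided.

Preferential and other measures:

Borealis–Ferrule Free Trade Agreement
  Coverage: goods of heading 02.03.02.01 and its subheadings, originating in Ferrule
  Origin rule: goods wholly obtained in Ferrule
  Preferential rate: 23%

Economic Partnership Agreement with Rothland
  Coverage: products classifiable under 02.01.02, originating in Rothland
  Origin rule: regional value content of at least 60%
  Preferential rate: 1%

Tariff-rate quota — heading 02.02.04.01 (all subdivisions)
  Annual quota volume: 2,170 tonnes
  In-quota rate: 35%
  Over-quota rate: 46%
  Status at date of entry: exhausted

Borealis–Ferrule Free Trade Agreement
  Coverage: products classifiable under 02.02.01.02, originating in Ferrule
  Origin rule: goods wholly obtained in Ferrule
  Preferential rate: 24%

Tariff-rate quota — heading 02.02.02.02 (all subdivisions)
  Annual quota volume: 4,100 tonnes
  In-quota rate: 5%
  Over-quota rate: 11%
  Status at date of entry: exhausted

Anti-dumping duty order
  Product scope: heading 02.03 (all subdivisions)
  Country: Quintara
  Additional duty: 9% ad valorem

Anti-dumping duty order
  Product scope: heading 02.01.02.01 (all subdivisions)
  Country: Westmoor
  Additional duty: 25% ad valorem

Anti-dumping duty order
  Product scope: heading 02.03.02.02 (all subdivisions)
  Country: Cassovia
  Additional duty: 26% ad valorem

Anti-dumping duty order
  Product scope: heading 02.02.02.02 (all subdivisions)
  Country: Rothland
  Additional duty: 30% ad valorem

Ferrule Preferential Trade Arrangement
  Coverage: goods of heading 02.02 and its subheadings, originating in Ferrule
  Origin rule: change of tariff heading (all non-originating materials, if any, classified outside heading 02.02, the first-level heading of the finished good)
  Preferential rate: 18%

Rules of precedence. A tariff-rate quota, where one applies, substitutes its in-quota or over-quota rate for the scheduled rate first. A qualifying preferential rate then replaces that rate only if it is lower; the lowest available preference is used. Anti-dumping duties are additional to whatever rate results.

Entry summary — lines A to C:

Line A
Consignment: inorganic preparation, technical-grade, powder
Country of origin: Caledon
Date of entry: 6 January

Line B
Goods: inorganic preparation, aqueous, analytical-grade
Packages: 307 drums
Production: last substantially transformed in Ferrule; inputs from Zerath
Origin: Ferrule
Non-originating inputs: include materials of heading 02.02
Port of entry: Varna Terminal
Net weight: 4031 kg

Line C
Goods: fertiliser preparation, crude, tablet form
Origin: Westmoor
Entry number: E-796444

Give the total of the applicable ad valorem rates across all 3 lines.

43%

Line A: inorganic → 02.02; powder → 02.02.02; technical-grade → 02.02.02.02. Scheduled 6%. quota on 02.02.02.02 exhausted → over-quota 11%. → 11%.
Line B: inorganic → 02.02; aqueous → 02.02.04; analytical-grade → 02.02.04.02. Scheduled 4%. Ferrule agreement on 02.03.02.01: 02.02.04.02 not covered; Ferrule agreement on 02.02.01.02: 02.02.04.02 not covered; Ferrule agreement on 02.02: CTH not met. → 4%.
Line C: fertiliser → 02.03; tablet form → 02.03.01; crude → 02.03.01.01. Scheduled 28%. No special measure applies. → 28%.
Sum: 11% + 4% + 28% = 43%.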